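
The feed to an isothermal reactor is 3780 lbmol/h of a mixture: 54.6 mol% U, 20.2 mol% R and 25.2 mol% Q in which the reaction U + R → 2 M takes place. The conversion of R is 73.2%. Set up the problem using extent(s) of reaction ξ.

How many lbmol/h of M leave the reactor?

R reacted = 0.732 × 763.6 = 558.9 lbmol/h; ν_R = −1, so ξ = 558.9/1 = 558.9 lbmol/h.
Outlet amounts (n = n₀ + ν ξ):
  U: 2064 − 1(558.9) = 1505
  R: 763.6 − 1(558.9) = 204.6
  M: 0 + 2(558.9) = 1118
  Q: 952.6 (inert)

1120 lbmol/h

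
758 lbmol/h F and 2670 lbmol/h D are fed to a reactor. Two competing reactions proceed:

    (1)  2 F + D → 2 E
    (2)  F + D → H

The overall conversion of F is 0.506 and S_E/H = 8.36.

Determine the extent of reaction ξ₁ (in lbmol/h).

ξ₁ = 171 lbmol/h

Conversion of F: F consumed = 0.506 × 758 = 383.5 lbmol/h = 2ξ₁ + 1ξ₂.
Selectivity: 2ξ₁ / (1ξ₂) = 8.36 → ξ₁ = 4.18 ξ₂.
Substitute: (2·4.18 + 1) ξ₂ = 383.5 → ξ₂ = 40.98 lbmol/h, ξ₁ = 171.3 lbmol/h.
Outlet amounts (n = n₀ + Σ ν·ξ):
  F: 758 − 2(171.3) − 1(40.98) = 374.5
  D: 2670 − 1(171.3) − 1(40.98) = 2458
  E: 0 + 2(171.3) = 342.6
  H: 0 + 1(40.98) = 40.98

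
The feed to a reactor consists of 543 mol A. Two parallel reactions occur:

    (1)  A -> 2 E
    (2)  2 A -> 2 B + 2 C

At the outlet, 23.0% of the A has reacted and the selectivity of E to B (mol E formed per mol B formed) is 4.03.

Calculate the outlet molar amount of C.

Conversion of A: A consumed = 0.23 × 543 = 124.9 mol = 1ξ₁ + 2ξ₂.
Selectivity: 2ξ₁ / (2ξ₂) = 4.03 → ξ₁ = 4.03 ξ₂.
Substitute: (1·4.03 + 2) ξ₂ = 124.9 → ξ₂ = 20.71 mol, ξ₁ = 83.47 mol.
Outlet amounts (n = n₀ + Σ ν·ξ):
  A: 543 − 1(83.47) − 2(20.71) = 418.1
  E: 0 + 2(83.47) = 166.9
  B: 0 + 2(20.71) = 41.42
  C: 0 + 2(20.71) = 41.42

41.4 mol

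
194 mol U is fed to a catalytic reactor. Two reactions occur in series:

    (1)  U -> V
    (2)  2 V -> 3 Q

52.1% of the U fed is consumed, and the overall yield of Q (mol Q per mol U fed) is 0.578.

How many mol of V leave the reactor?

Conversion of U: U consumed = 1ξ₁ = 0.521 × 194 → ξ₁ = 101.1 mol.
Yield of Q: 3ξ₂ / 194 = 0.578 → ξ₂ = 37.38 mol.
Outlet amounts (n = n₀ + Σ ν·ξ):
  U: 194 − 1(101.1) = 92.93
  V: 0 + 1(101.1) − 2(37.38) = 26.32
  Q: 0 + 3(37.38) = 112.1

26.3 mol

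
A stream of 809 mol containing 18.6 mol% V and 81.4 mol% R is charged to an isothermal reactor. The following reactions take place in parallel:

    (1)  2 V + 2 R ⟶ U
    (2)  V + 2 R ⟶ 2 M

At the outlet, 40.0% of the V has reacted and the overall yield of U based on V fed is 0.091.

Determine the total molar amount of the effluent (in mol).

735 mol

Yield of U: 1ξ₁ / 150.5 = 0.091 → ξ₁ = 13.69 mol.
Conversion of V: 2ξ₁ + 1ξ₂ = 0.4 × 150.5 = 60.19 → ξ₂ = 32.8 mol.
Outlet amounts (n = n₀ + Σ ν·ξ):
  V: 150.5 − 2(13.69) − 1(32.8) = 90.28
  R: 658.5 − 2(13.69) − 2(32.8) = 565.5
  U: 0 + 1(13.69) = 13.69
  M: 0 + 2(32.8) = 65.61
Total out = 90.28 + 565.5 + 13.69 + 65.61 = 735.1 mol.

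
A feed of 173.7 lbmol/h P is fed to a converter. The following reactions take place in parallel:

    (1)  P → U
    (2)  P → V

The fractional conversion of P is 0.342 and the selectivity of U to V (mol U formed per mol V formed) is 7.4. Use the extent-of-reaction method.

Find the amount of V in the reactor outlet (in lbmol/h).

7.07 lbmol/h

Conversion of P: P consumed = 0.342 × 173.7 = 59.41 lbmol/h = 1ξ₁ + 1ξ₂.
Selectivity: 1ξ₁ / (1ξ₂) = 7.4 → ξ₁ = 7.4 ξ₂.
Substitute: (1·7.4 + 1) ξ₂ = 59.41 → ξ₂ = 7.072 lbmol/h, ξ₁ = 52.33 lbmol/h.
Outlet amounts (n = n₀ + Σ ν·ξ):
  P: 173.7 − 1(52.33) − 1(7.072) = 114.3
  U: 0 + 1(52.33) = 52.33
  V: 0 + 1(7.072) = 7.072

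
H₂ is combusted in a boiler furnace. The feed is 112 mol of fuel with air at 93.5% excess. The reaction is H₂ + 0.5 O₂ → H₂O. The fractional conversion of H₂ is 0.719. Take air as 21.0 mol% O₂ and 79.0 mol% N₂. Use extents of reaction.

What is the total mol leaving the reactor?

588 mol

Stoichiometric O₂ = 0.5 × 112 = 56 mol; O₂ fed = 56 × 1.935 = 108.4 mol.
N₂ fed = 108.4 × 79/21 = 407.6 mol.
Fuel reacted = 0.719 × 112 → ξ = 80.53 mol.
Outlet (n = n₀ + ν ξ):
  H₂: 112 − 1(80.53) = 31.47
  O₂: 108.4 − 0.5(80.53) = 68.1
  N₂: 407.6 (inert)
  H₂O: 0 + 1(80.53) = 80.53
Total out = 31.47 + 68.1 + 407.6 + 80.53 = 587.7 mol.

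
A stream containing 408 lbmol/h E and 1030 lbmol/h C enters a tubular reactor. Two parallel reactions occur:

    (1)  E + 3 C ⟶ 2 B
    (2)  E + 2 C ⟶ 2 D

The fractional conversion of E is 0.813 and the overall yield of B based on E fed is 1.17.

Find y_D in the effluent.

0.214

Yield of B: 2ξ₁ / 408 = 1.17 → ξ₁ = 238.7 lbmol/h.
Conversion of E: 1ξ₁ + 1ξ₂ = 0.813 × 408 = 331.7 → ξ₂ = 93.02 lbmol/h.
Outlet amounts (n = n₀ + Σ ν·ξ):
  E: 408 − 1(238.7) − 1(93.02) = 76.3
  C: 1030 − 3(238.7) − 2(93.02) = 127.9
  B: 0 + 2(238.7) = 477.4
  D: 0 + 2(93.02) = 186
Total out = 867.6 lbmol/h; y_D = 186 / 867.6 = 0.2144.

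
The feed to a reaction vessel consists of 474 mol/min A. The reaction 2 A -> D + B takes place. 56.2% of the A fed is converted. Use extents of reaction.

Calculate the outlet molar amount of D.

A reacted = 0.562 × 474 = 266.4 mol/min; ν_A = −2, so ξ = 266.4/2 = 133.2 mol/min.
Outlet amounts (n = n₀ + ν ξ):
  A: 474 − 2(133.2) = 207.6
  D: 0 + 1(133.2) = 133.2
  B: 0 + 1(133.2) = 133.2

133 mol/min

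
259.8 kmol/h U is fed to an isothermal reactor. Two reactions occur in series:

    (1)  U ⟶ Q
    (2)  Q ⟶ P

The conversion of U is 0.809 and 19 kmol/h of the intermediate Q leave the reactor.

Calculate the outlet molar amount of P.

191 kmol/h

Conversion of U: U consumed = 1ξ₁ = 0.809 × 259.8 → ξ₁ = 210.2 kmol/h.
Q balance: n_Q = 0 + 1ξ₁ − 1ξ₂ = 19 → ξ₂ = (1·210.2 − 19)/1 = 191.2 kmol/h.
Outlet amounts (n = n₀ + Σ ν·ξ):
  U: 259.8 − 1(210.2) = 49.62
  Q: 0 + 1(210.2) − 1(191.2) = 19
  P: 0 + 1(191.2) = 191.2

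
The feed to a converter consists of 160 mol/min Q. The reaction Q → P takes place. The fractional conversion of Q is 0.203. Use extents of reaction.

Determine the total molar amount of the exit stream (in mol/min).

160 mol/min

Q reacted = 0.203 × 160 = 32.48 mol/min; ν_Q = −1, so ξ = 32.48/1 = 32.48 mol/min.
Outlet amounts (n = n₀ + ν ξ):
  Q: 160 − 1(32.48) = 127.5
  P: 0 + 1(32.48) = 32.48
Total out = 127.5 + 32.48 = 160 mol/min.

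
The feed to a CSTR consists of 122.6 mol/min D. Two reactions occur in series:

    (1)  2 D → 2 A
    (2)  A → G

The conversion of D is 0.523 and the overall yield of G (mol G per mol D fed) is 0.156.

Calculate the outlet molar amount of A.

45 mol/min

Conversion of D: D consumed = 2ξ₁ = 0.523 × 122.6 → ξ₁ = 32.06 mol/min.
Yield of G: 1ξ₂ / 122.6 = 0.156 → ξ₂ = 19.13 mol/min.
Outlet amounts (n = n₀ + Σ ν·ξ):
  D: 122.6 − 2(32.06) = 58.48
  A: 0 + 2(32.06) − 1(19.13) = 44.99
  G: 0 + 1(19.13) = 19.13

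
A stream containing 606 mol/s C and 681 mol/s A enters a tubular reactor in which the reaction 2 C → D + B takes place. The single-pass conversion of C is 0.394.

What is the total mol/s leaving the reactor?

C reacted = 0.394 × 606 = 238.8 mol/s; ν_C = −2, so ξ = 238.8/2 = 119.4 mol/s.
Outlet amounts (n = n₀ + ν ξ):
  C: 606 − 2(119.4) = 367.2
  D: 0 + 1(119.4) = 119.4
  B: 0 + 1(119.4) = 119.4
  A: 681 (inert)
Total out = 367.2 + 119.4 + 119.4 + 681 = 1287 mol/s.

1290 mol/s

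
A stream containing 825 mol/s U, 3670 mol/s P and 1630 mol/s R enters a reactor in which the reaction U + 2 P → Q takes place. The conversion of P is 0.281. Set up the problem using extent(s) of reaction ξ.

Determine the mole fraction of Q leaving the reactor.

0.101

P reacted = 0.281 × 3670 = 1031 mol/s; ν_P = −2, so ξ = 1031/2 = 515.6 mol/s.
Outlet amounts (n = n₀ + ν ξ):
  U: 825 − 1(515.6) = 309.4
  P: 3670 − 2(515.6) = 2639
  Q: 0 + 1(515.6) = 515.6
  R: 1630 (inert)
Total out = 5094 mol/s; y_Q = 515.6 / 5094 = 0.1012.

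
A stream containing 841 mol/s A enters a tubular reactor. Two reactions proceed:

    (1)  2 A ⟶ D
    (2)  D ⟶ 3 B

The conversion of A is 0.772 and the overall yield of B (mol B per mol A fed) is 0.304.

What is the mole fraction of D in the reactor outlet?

Conversion of A: A consumed = 2ξ₁ = 0.772 × 841 → ξ₁ = 324.6 mol/s.
Yield of B: 3ξ₂ / 841 = 0.304 → ξ₂ = 85.22 mol/s.
Outlet amounts (n = n₀ + Σ ν·ξ):
  A: 841 − 2(324.6) = 191.7
  D: 0 + 1(324.6) − 1(85.22) = 239.4
  B: 0 + 3(85.22) = 255.7
Total out = 686.8 mol/s; y_D = 239.4 / 686.8 = 0.3486.

0.349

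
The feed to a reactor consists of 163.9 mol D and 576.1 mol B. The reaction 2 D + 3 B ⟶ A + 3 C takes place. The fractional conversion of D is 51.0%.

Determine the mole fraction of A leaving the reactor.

D reacted = 0.51 × 163.9 = 83.59 mol; ν_D = −2, so ξ = 83.59/2 = 41.79 mol.
Outlet amounts (n = n₀ + ν ξ):
  D: 163.9 − 2(41.79) = 80.31
  B: 576.1 − 3(41.79) = 450.7
  A: 0 + 1(41.79) = 41.79
  C: 0 + 3(41.79) = 125.4
Total out = 698.2 mol; y_A = 41.79 / 698.2 = 0.05986.

0.0599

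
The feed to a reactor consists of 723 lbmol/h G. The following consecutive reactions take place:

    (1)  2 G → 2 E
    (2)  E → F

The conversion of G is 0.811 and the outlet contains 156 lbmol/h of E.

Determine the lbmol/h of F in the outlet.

430 lbmol/h

Conversion of G: G consumed = 2ξ₁ = 0.811 × 723 → ξ₁ = 293.2 lbmol/h.
E balance: n_E = 0 + 2ξ₁ − 1ξ₂ = 156 → ξ₂ = (2·293.2 − 156)/1 = 430.4 lbmol/h.
Outlet amounts (n = n₀ + Σ ν·ξ):
  G: 723 − 2(293.2) = 136.6
  E: 0 + 2(293.2) − 1(430.4) = 156
  F: 0 + 1(430.4) = 430.4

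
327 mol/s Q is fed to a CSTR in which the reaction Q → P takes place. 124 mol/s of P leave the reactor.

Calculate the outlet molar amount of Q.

203 mol/s

For P: n = n₀ + 1ξ → 124 = 0 + 1ξ, giving ξ = 124 mol/s.
Outlet amounts (n = n₀ + ν ξ):
  Q: 327 − 1(124) = 203
  P: 0 + 1(124) = 124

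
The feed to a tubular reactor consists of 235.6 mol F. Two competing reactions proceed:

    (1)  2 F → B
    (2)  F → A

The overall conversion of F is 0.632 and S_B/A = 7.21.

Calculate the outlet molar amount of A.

Conversion of F: F consumed = 0.632 × 235.6 = 148.9 mol = 2ξ₁ + 1ξ₂.
Selectivity: 1ξ₁ / (1ξ₂) = 7.21 → ξ₁ = 7.21 ξ₂.
Substitute: (2·7.21 + 1) ξ₂ = 148.9 → ξ₂ = 9.656 mol, ξ₁ = 69.62 mol.
Outlet amounts (n = n₀ + Σ ν·ξ):
  F: 235.6 − 2(69.62) − 1(9.656) = 86.7
  B: 0 + 1(69.62) = 69.62
  A: 0 + 1(9.656) = 9.656

9.66 mol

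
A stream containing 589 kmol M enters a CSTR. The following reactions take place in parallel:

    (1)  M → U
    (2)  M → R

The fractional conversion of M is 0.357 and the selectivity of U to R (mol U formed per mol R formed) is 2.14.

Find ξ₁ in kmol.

ξ₁ = 143 kmol

Conversion of M: M consumed = 0.357 × 589 = 210.3 kmol = 1ξ₁ + 1ξ₂.
Selectivity: 1ξ₁ / (1ξ₂) = 2.14 → ξ₁ = 2.14 ξ₂.
Substitute: (1·2.14 + 1) ξ₂ = 210.3 → ξ₂ = 66.97 kmol, ξ₁ = 143.3 kmol.
Outlet amounts (n = n₀ + Σ ν·ξ):
  M: 589 − 1(143.3) − 1(66.97) = 378.7
  U: 0 + 1(143.3) = 143.3
  R: 0 + 1(66.97) = 66.97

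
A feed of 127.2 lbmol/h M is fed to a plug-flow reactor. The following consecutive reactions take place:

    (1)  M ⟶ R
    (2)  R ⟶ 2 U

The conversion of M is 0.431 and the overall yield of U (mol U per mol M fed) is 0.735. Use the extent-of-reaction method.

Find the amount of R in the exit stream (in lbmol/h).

Conversion of M: M consumed = 1ξ₁ = 0.431 × 127.2 → ξ₁ = 54.82 lbmol/h.
Yield of U: 2ξ₂ / 127.2 = 0.735 → ξ₂ = 46.75 lbmol/h.
Outlet amounts (n = n₀ + Σ ν·ξ):
  M: 127.2 − 1(54.82) = 72.38
  R: 0 + 1(54.82) − 1(46.75) = 8.077
  U: 0 + 2(46.75) = 93.49

8.08 lbmol/h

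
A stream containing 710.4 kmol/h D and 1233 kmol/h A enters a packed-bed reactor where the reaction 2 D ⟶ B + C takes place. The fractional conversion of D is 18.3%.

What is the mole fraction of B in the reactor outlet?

D reacted = 0.183 × 710.4 = 130 kmol/h; ν_D = −2, so ξ = 130/2 = 65 kmol/h.
Outlet amounts (n = n₀ + ν ξ):
  D: 710.4 − 2(65) = 580.4
  B: 0 + 1(65) = 65
  C: 0 + 1(65) = 65
  A: 1233 (inert)
Total out = 1943 kmol/h; y_B = 65 / 1943 = 0.03345.

0.0334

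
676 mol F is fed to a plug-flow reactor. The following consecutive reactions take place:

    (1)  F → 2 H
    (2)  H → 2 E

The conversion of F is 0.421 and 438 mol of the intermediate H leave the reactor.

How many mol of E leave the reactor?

Conversion of F: F consumed = 1ξ₁ = 0.421 × 676 → ξ₁ = 284.6 mol.
H balance: n_H = 0 + 2ξ₁ − 1ξ₂ = 438 → ξ₂ = (2·284.6 − 438)/1 = 131.2 mol.
Outlet amounts (n = n₀ + Σ ν·ξ):
  F: 676 − 1(284.6) = 391.4
  H: 0 + 2(284.6) − 1(131.2) = 438
  E: 0 + 2(131.2) = 262.4

262 mol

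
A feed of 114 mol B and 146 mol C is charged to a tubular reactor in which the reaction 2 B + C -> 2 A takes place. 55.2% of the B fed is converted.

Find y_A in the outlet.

0.275

B reacted = 0.552 × 114 = 62.93 mol; ν_B = −2, so ξ = 62.93/2 = 31.46 mol.
Outlet amounts (n = n₀ + ν ξ):
  B: 114 − 2(31.46) = 51.07
  C: 146 − 1(31.46) = 114.5
  A: 0 + 2(31.46) = 62.93
Total out = 228.5 mol; y_A = 62.93 / 228.5 = 0.2754.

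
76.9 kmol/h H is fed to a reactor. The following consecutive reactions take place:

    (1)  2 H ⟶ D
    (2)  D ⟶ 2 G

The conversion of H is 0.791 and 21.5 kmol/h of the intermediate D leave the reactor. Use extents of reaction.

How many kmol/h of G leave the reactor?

17.8 kmol/h

Conversion of H: H consumed = 2ξ₁ = 0.791 × 76.9 → ξ₁ = 30.41 kmol/h.
D balance: n_D = 0 + 1ξ₁ − 1ξ₂ = 21.5 → ξ₂ = (1·30.41 − 21.5)/1 = 8.914 kmol/h.
Outlet amounts (n = n₀ + Σ ν·ξ):
  H: 76.9 − 2(30.41) = 16.07
  D: 0 + 1(30.41) − 1(8.914) = 21.5
  G: 0 + 2(8.914) = 17.83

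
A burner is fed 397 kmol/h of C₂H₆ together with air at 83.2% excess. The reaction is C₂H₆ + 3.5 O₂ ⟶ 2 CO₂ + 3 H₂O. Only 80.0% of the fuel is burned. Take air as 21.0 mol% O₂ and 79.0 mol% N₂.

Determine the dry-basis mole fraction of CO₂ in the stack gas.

Stoichiometric O₂ = 3.5 × 397 = 1390 kmol/h; O₂ fed = 1390 × 1.832 = 2546 kmol/h.
N₂ fed = 2546 × 79/21 = 9576 kmol/h.
Fuel reacted = 0.8 × 397 → ξ = 317.6 kmol/h.
Outlet (n = n₀ + ν ξ):
  C₂H₆: 397 − 1(317.6) = 79.4
  O₂: 2546 − 3.5(317.6) = 1434
  N₂: 9576 (inert)
  CO₂: 0 + 2(317.6) = 635.2
  H₂O: 0 + 3(317.6) = 952.8
Dry total = 11720 kmol/h; y_CO₂ (dry) = 635.2 / 11720 = 0.05418.

0.0542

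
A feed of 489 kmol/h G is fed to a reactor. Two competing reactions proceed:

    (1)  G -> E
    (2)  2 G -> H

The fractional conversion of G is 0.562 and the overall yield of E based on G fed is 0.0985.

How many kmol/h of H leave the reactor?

Yield of E: 1ξ₁ / 489 = 0.0985 → ξ₁ = 48.17 kmol/h.
Conversion of G: 1ξ₁ + 2ξ₂ = 0.562 × 489 = 274.8 → ξ₂ = 113.3 kmol/h.
Outlet amounts (n = n₀ + Σ ν·ξ):
  G: 489 − 1(48.17) − 2(113.3) = 214.2
  E: 0 + 1(48.17) = 48.17
  H: 0 + 1(113.3) = 113.3

113 kmol/h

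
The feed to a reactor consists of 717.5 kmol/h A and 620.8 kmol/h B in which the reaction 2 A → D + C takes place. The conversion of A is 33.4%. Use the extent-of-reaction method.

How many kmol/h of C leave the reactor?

A reacted = 0.334 × 717.5 = 239.6 kmol/h; ν_A = −2, so ξ = 239.6/2 = 119.8 kmol/h.
Outlet amounts (n = n₀ + ν ξ):
  A: 717.5 − 2(119.8) = 477.9
  D: 0 + 1(119.8) = 119.8
  C: 0 + 1(119.8) = 119.8
  B: 620.8 (inert)

120 kmol/h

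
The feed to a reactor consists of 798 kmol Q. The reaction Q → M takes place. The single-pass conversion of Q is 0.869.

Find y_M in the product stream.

Q reacted = 0.869 × 798 = 693.5 kmol; ν_Q = −1, so ξ = 693.5/1 = 693.5 kmol.
Outlet amounts (n = n₀ + ν ξ):
  Q: 798 − 1(693.5) = 104.5
  M: 0 + 1(693.5) = 693.5
Total out = 798 kmol; y_M = 693.5 / 798 = 0.869.

0.869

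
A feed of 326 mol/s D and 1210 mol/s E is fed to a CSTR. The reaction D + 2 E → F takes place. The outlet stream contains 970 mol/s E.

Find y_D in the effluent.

0.159

For E: n = n₀ − 2ξ → 970 = 1210 − 2ξ, giving ξ = 120 mol/s.
Outlet amounts (n = n₀ + ν ξ):
  D: 326 − 1(120) = 206
  E: 1210 − 2(120) = 970
  F: 0 + 1(120) = 120
Total out = 1296 mol/s; y_D = 206 / 1296 = 0.159.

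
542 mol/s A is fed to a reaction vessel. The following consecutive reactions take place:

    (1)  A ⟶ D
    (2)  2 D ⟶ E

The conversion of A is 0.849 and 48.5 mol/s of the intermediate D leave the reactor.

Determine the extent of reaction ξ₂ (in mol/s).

ξ₂ = 206 mol/s

Conversion of A: A consumed = 1ξ₁ = 0.849 × 542 → ξ₁ = 460.2 mol/s.
D balance: n_D = 0 + 1ξ₁ − 2ξ₂ = 48.5 → ξ₂ = (1·460.2 − 48.5)/2 = 205.8 mol/s.
Outlet amounts (n = n₀ + Σ ν·ξ):
  A: 542 − 1(460.2) = 81.84
  D: 0 + 1(460.2) − 2(205.8) = 48.5
  E: 0 + 1(205.8) = 205.8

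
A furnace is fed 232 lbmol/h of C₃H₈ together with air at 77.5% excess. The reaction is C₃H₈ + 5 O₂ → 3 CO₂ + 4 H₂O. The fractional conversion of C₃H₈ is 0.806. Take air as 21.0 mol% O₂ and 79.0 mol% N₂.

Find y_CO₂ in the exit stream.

0.0549

Stoichiometric O₂ = 5 × 232 = 1160 lbmol/h; O₂ fed = 1160 × 1.775 = 2059 lbmol/h.
N₂ fed = 2059 × 79/21 = 7746 lbmol/h.
Fuel reacted = 0.806 × 232 → ξ = 187 lbmol/h.
Outlet (n = n₀ + ν ξ):
  C₃H₈: 232 − 1(187) = 45.01
  O₂: 2059 − 5(187) = 1124
  N₂: 7746 (inert)
  CO₂: 0 + 3(187) = 561
  H₂O: 0 + 4(187) = 748
Total out = 10220 lbmol/h; y_CO₂ = 561 / 10220 = 0.05487.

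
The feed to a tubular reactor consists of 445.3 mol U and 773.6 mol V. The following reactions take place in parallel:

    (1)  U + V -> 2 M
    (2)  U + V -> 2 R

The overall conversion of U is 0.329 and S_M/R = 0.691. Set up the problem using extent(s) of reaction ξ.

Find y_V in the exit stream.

0.514

Conversion of U: U consumed = 0.329 × 445.3 = 146.5 mol = 1ξ₁ + 1ξ₂.
Selectivity: 2ξ₁ / (2ξ₂) = 0.691 → ξ₁ = 0.691 ξ₂.
Substitute: (1·0.691 + 1) ξ₂ = 146.5 → ξ₂ = 86.64 mol, ξ₁ = 59.87 mol.
Outlet amounts (n = n₀ + Σ ν·ξ):
  U: 445.3 − 1(59.87) − 1(86.64) = 298.8
  V: 773.6 − 1(59.87) − 1(86.64) = 627.1
  M: 0 + 2(59.87) = 119.7
  R: 0 + 2(86.64) = 173.3
Total out = 1219 mol; y_V = 627.1 / 1219 = 0.5145.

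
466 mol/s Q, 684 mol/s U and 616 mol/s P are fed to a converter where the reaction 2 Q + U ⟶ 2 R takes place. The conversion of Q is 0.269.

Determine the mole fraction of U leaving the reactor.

Q reacted = 0.269 × 466 = 125.4 mol/s; ν_Q = −2, so ξ = 125.4/2 = 62.68 mol/s.
Outlet amounts (n = n₀ + ν ξ):
  Q: 466 − 2(62.68) = 340.6
  U: 684 − 1(62.68) = 621.3
  R: 0 + 2(62.68) = 125.4
  P: 616 (inert)
Total out = 1703 mol/s; y_U = 621.3 / 1703 = 0.3648.

0.365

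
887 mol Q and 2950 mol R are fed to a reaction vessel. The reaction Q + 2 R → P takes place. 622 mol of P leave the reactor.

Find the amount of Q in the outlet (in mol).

265 mol

For P: n = n₀ + 1ξ → 622 = 0 + 1ξ, giving ξ = 622 mol.
Outlet amounts (n = n₀ + ν ξ):
  Q: 887 − 1(622) = 265
  R: 2950 − 2(622) = 1706
  P: 0 + 1(622) = 622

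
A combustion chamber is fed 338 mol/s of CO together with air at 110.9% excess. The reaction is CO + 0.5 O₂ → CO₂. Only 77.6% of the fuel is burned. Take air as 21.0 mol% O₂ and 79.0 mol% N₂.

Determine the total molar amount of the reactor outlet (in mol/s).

Stoichiometric O₂ = 0.5 × 338 = 169 mol/s; O₂ fed = 169 × 2.109 = 356.4 mol/s.
N₂ fed = 356.4 × 79/21 = 1341 mol/s.
Fuel reacted = 0.776 × 338 → ξ = 262.3 mol/s.
Outlet (n = n₀ + ν ξ):
  CO: 338 − 1(262.3) = 75.71
  O₂: 356.4 − 0.5(262.3) = 225.3
  N₂: 1341 (inert)
  CO₂: 0 + 1(262.3) = 262.3
Total out = 75.71 + 225.3 + 1341 + 262.3 = 1904 mol/s.

1900 mol/s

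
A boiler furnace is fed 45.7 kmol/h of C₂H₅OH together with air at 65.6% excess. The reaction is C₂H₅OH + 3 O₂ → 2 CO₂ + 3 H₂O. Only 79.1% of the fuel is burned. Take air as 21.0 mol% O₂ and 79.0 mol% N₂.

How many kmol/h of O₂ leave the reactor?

119 kmol/h

Stoichiometric O₂ = 3 × 45.7 = 137.1 kmol/h; O₂ fed = 137.1 × 1.656 = 227 kmol/h.
N₂ fed = 227 × 79/21 = 854.1 kmol/h.
Fuel reacted = 0.791 × 45.7 → ξ = 36.15 kmol/h.
Outlet (n = n₀ + ν ξ):
  C₂H₅OH: 45.7 − 1(36.15) = 9.551
  O₂: 227 − 3(36.15) = 118.6
  N₂: 854.1 (inert)
  CO₂: 0 + 2(36.15) = 72.3
  H₂O: 0 + 3(36.15) = 108.4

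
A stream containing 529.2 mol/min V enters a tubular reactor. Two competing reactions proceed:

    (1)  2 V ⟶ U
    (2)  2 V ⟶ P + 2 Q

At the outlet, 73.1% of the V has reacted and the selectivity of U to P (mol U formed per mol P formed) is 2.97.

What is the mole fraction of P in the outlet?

0.112

Conversion of V: V consumed = 0.731 × 529.2 = 386.8 mol/min = 2ξ₁ + 2ξ₂.
Selectivity: 1ξ₁ / (1ξ₂) = 2.97 → ξ₁ = 2.97 ξ₂.
Substitute: (2·2.97 + 2) ξ₂ = 386.8 → ξ₂ = 48.72 mol/min, ξ₁ = 144.7 mol/min.
Outlet amounts (n = n₀ + Σ ν·ξ):
  V: 529.2 − 2(144.7) − 2(48.72) = 142.4
  U: 0 + 1(144.7) = 144.7
  P: 0 + 1(48.72) = 48.72
  Q: 0 + 2(48.72) = 97.44
Total out = 433.2 mol/min; y_P = 48.72 / 433.2 = 0.1125.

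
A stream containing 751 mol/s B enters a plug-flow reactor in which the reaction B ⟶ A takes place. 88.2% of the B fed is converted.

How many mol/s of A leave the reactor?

662 mol/s

B reacted = 0.882 × 751 = 662.4 mol/s; ν_B = −1, so ξ = 662.4/1 = 662.4 mol/s.
Outlet amounts (n = n₀ + ν ξ):
  B: 751 − 1(662.4) = 88.62
  A: 0 + 1(662.4) = 662.4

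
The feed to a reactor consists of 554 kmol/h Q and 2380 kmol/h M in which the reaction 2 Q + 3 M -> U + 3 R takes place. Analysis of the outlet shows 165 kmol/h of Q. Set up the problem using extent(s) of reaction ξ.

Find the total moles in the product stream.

For Q: n = n₀ − 2ξ → 165 = 554 − 2ξ, giving ξ = 194.5 kmol/h.
Outlet amounts (n = n₀ + ν ξ):
  Q: 554 − 2(194.5) = 165
  M: 2380 − 3(194.5) = 1796
  U: 0 + 1(194.5) = 194.5
  R: 0 + 3(194.5) = 583.5
Total out = 165 + 1796 + 194.5 + 583.5 = 2740 kmol/h.

2740 kmol/h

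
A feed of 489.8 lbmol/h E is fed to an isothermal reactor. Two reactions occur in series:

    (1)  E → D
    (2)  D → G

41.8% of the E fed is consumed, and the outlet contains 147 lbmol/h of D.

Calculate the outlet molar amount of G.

57.7 lbmol/h

Conversion of E: E consumed = 1ξ₁ = 0.418 × 489.8 → ξ₁ = 204.7 lbmol/h.
D balance: n_D = 0 + 1ξ₁ − 1ξ₂ = 147 → ξ₂ = (1·204.7 − 147)/1 = 57.74 lbmol/h.
Outlet amounts (n = n₀ + Σ ν·ξ):
  E: 489.8 − 1(204.7) = 285.1
  D: 0 + 1(204.7) − 1(57.74) = 147
  G: 0 + 1(57.74) = 57.74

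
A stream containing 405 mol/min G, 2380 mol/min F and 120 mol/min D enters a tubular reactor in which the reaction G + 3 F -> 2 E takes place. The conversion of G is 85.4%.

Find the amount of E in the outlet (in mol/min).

G reacted = 0.854 × 405 = 345.9 mol/min; ν_G = −1, so ξ = 345.9/1 = 345.9 mol/min.
Outlet amounts (n = n₀ + ν ξ):
  G: 405 − 1(345.9) = 59.13
  F: 2380 − 3(345.9) = 1342
  E: 0 + 2(345.9) = 691.7
  D: 120 (inert)

692 mol/min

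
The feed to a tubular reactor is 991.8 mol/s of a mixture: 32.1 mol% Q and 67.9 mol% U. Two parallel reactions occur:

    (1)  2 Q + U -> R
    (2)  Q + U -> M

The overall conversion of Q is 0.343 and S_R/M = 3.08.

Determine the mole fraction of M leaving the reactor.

Conversion of Q: Q consumed = 0.343 × 318.4 = 109.2 mol/s = 2ξ₁ + 1ξ₂.
Selectivity: 1ξ₁ / (1ξ₂) = 3.08 → ξ₁ = 3.08 ξ₂.
Substitute: (2·3.08 + 1) ξ₂ = 109.2 → ξ₂ = 15.25 mol/s, ξ₁ = 46.97 mol/s.
Outlet amounts (n = n₀ + Σ ν·ξ):
  Q: 318.4 − 2(46.97) − 1(15.25) = 209.2
  U: 673.4 − 1(46.97) − 1(15.25) = 611.2
  R: 0 + 1(46.97) = 46.97
  M: 0 + 1(15.25) = 15.25
Total out = 882.6 mol/s; y_M = 15.25 / 882.6 = 0.01728.

0.0173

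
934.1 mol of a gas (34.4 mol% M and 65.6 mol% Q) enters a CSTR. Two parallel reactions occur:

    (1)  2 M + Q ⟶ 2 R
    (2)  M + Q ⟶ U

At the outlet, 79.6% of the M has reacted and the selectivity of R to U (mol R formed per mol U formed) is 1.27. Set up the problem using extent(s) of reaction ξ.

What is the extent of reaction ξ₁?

ξ₁ = 71.6 mol

Conversion of M: M consumed = 0.796 × 321.3 = 255.8 mol = 2ξ₁ + 1ξ₂.
Selectivity: 2ξ₁ / (1ξ₂) = 1.27 → ξ₁ = 0.635 ξ₂.
Substitute: (2·0.635 + 1) ξ₂ = 255.8 → ξ₂ = 112.7 mol, ξ₁ = 71.55 mol.
Outlet amounts (n = n₀ + Σ ν·ξ):
  M: 321.3 − 2(71.55) − 1(112.7) = 65.55
  Q: 612.8 − 1(71.55) − 1(112.7) = 428.5
  R: 0 + 2(71.55) = 143.1
  U: 0 + 1(112.7) = 112.7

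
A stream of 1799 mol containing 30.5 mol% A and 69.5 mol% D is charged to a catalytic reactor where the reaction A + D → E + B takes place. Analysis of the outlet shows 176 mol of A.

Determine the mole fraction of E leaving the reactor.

For A: n = n₀ − 1ξ → 176 = 548.7 − 1ξ, giving ξ = 372.7 mol.
Outlet amounts (n = n₀ + ν ξ):
  A: 548.7 − 1(372.7) = 176
  D: 1250 − 1(372.7) = 877.6
  E: 0 + 1(372.7) = 372.7
  B: 0 + 1(372.7) = 372.7
Total out = 1799 mol; y_E = 372.7 / 1799 = 0.2072.

0.207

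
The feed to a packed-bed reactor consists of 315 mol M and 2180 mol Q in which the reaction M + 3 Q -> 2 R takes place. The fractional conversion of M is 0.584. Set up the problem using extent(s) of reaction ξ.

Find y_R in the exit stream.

M reacted = 0.584 × 315 = 184 mol; ν_M = −1, so ξ = 184/1 = 184 mol.
Outlet amounts (n = n₀ + ν ξ):
  M: 315 − 1(184) = 131
  Q: 2180 − 3(184) = 1628
  R: 0 + 2(184) = 367.9
Total out = 2127 mol; y_R = 367.9 / 2127 = 0.173.

0.173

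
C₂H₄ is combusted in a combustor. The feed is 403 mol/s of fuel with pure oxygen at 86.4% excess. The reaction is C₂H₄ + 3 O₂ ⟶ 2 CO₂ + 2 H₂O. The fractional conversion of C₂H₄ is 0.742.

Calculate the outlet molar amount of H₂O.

598 mol/s

Stoichiometric O₂ = 3 × 403 = 1209 mol/s; O₂ fed = 1209 × 1.864 = 2254 mol/s.
Fuel reacted = 0.742 × 403 → ξ = 299 mol/s.
Outlet (n = n₀ + ν ξ):
  C₂H₄: 403 − 1(299) = 104
  O₂: 2254 − 3(299) = 1356
  CO₂: 0 + 2(299) = 598.1
  H₂O: 0 + 2(299) = 598.1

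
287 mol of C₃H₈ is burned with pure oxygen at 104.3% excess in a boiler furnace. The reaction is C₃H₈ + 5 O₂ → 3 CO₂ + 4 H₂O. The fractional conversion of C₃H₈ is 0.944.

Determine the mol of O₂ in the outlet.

1580 mol

Stoichiometric O₂ = 5 × 287 = 1435 mol; O₂ fed = 1435 × 2.043 = 2932 mol.
Fuel reacted = 0.944 × 287 → ξ = 270.9 mol.
Outlet (n = n₀ + ν ξ):
  C₃H₈: 287 − 1(270.9) = 16.07
  O₂: 2932 − 5(270.9) = 1577
  CO₂: 0 + 3(270.9) = 812.8
  H₂O: 0 + 4(270.9) = 1084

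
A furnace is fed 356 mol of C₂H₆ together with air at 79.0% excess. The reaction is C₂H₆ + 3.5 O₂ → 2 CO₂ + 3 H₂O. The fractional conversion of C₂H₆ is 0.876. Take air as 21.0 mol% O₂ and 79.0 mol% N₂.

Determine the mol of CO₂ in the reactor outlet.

624 mol

Stoichiometric O₂ = 3.5 × 356 = 1246 mol; O₂ fed = 1246 × 1.790 = 2230 mol.
N₂ fed = 2230 × 79/21 = 8390 mol.
Fuel reacted = 0.876 × 356 → ξ = 311.9 mol.
Outlet (n = n₀ + ν ξ):
  C₂H₆: 356 − 1(311.9) = 44.14
  O₂: 2230 − 3.5(311.9) = 1139
  N₂: 8390 (inert)
  CO₂: 0 + 2(311.9) = 623.7
  H₂O: 0 + 3(311.9) = 935.6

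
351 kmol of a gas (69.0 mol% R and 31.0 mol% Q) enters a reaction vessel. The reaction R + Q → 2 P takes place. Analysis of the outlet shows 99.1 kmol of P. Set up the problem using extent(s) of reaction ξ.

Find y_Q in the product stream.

For P: n = n₀ + 2ξ → 99.1 = 0 + 2ξ, giving ξ = 49.55 kmol.
Outlet amounts (n = n₀ + ν ξ):
  R: 242.2 − 1(49.55) = 192.6
  Q: 108.8 − 1(49.55) = 59.26
  P: 0 + 2(49.55) = 99.1
Total out = 351 kmol; y_Q = 59.26 / 351 = 0.1688.

0.169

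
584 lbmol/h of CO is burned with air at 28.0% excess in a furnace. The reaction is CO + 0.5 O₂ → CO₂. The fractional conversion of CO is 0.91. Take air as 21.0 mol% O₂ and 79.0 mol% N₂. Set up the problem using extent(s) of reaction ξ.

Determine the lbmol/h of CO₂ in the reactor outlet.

531 lbmol/h

Stoichiometric O₂ = 0.5 × 584 = 292 lbmol/h; O₂ fed = 292 × 1.280 = 373.8 lbmol/h.
N₂ fed = 373.8 × 79/21 = 1406 lbmol/h.
Fuel reacted = 0.91 × 584 → ξ = 531.4 lbmol/h.
Outlet (n = n₀ + ν ξ):
  CO: 584 − 1(531.4) = 52.56
  O₂: 373.8 − 0.5(531.4) = 108
  N₂: 1406 (inert)
  CO₂: 0 + 1(531.4) = 531.4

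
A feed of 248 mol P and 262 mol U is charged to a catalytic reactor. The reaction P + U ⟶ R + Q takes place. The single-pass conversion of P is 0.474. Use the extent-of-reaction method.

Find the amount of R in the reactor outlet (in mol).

P reacted = 0.474 × 248 = 117.6 mol; ν_P = −1, so ξ = 117.6/1 = 117.6 mol.
Outlet amounts (n = n₀ + ν ξ):
  P: 248 − 1(117.6) = 130.4
  U: 262 − 1(117.6) = 144.4
  R: 0 + 1(117.6) = 117.6
  Q: 0 + 1(117.6) = 117.6

118 mol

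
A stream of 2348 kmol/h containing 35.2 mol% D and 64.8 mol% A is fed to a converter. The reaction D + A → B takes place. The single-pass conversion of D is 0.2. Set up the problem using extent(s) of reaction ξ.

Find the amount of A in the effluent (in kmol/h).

D reacted = 0.2 × 826.5 = 165.3 kmol/h; ν_D = −1, so ξ = 165.3/1 = 165.3 kmol/h.
Outlet amounts (n = n₀ + ν ξ):
  D: 826.5 − 1(165.3) = 661.2
  A: 1522 − 1(165.3) = 1356
  B: 0 + 1(165.3) = 165.3

1360 kmol/h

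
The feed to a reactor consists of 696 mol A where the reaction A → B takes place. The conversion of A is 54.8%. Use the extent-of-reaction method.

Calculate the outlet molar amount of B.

A reacted = 0.548 × 696 = 381.4 mol; ν_A = −1, so ξ = 381.4/1 = 381.4 mol.
Outlet amounts (n = n₀ + ν ξ):
  A: 696 − 1(381.4) = 314.6
  B: 0 + 1(381.4) = 381.4

381 mol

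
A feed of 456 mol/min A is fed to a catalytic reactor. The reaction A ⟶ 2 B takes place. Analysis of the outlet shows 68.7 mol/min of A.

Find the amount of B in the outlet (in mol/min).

775 mol/min

For A: n = n₀ − 1ξ → 68.7 = 456 − 1ξ, giving ξ = 387.3 mol/min.
Outlet amounts (n = n₀ + ν ξ):
  A: 456 − 1(387.3) = 68.7
  B: 0 + 2(387.3) = 774.6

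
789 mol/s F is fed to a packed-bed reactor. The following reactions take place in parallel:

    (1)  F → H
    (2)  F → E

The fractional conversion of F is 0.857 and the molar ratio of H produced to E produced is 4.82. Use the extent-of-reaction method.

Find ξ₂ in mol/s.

ξ₂ = 116 mol/s

Conversion of F: F consumed = 0.857 × 789 = 676.2 mol/s = 1ξ₁ + 1ξ₂.
Selectivity: 1ξ₁ / (1ξ₂) = 4.82 → ξ₁ = 4.82 ξ₂.
Substitute: (1·4.82 + 1) ξ₂ = 676.2 → ξ₂ = 116.2 mol/s, ξ₁ = 560 mol/s.
Outlet amounts (n = n₀ + Σ ν·ξ):
  F: 789 − 1(560) − 1(116.2) = 112.8
  H: 0 + 1(560) = 560
  E: 0 + 1(116.2) = 116.2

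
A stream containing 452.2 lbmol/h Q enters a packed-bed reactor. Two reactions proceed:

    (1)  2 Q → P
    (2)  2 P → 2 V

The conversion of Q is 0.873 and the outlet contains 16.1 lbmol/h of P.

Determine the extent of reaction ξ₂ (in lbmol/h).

ξ₂ = 90.6 lbmol/h

Conversion of Q: Q consumed = 2ξ₁ = 0.873 × 452.2 → ξ₁ = 197.4 lbmol/h.
P balance: n_P = 0 + 1ξ₁ − 2ξ₂ = 16.1 → ξ₂ = (1·197.4 − 16.1)/2 = 90.64 lbmol/h.
Outlet amounts (n = n₀ + Σ ν·ξ):
  Q: 452.2 − 2(197.4) = 57.43
  P: 0 + 1(197.4) − 2(90.64) = 16.1
  V: 0 + 2(90.64) = 181.3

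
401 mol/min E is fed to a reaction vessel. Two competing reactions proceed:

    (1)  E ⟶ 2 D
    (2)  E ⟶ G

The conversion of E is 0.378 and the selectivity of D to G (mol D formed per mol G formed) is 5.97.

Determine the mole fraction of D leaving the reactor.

0.441

Conversion of E: E consumed = 0.378 × 401 = 151.6 mol/min = 1ξ₁ + 1ξ₂.
Selectivity: 2ξ₁ / (1ξ₂) = 5.97 → ξ₁ = 2.985 ξ₂.
Substitute: (1·2.985 + 1) ξ₂ = 151.6 → ξ₂ = 38.04 mol/min, ξ₁ = 113.5 mol/min.
Outlet amounts (n = n₀ + Σ ν·ξ):
  E: 401 − 1(113.5) − 1(38.04) = 249.4
  D: 0 + 2(113.5) = 227.1
  G: 0 + 1(38.04) = 38.04
Total out = 514.5 mol/min; y_D = 227.1 / 514.5 = 0.4413.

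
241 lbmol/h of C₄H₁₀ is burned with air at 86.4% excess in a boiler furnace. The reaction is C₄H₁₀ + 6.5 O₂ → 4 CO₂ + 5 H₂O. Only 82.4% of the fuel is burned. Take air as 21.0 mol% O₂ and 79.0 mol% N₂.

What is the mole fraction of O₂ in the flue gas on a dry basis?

Stoichiometric O₂ = 6.5 × 241 = 1566 lbmol/h; O₂ fed = 1566 × 1.864 = 2920 lbmol/h.
N₂ fed = 2920 × 79/21 = 10980 lbmol/h.
Fuel reacted = 0.824 × 241 → ξ = 198.6 lbmol/h.
Outlet (n = n₀ + ν ξ):
  C₄H₁₀: 241 − 1(198.6) = 42.42
  O₂: 2920 − 6.5(198.6) = 1629
  N₂: 10980 (inert)
  CO₂: 0 + 4(198.6) = 794.3
  H₂O: 0 + 5(198.6) = 992.9
Dry total = 13450 lbmol/h; y_O₂ (dry) = 1629 / 13450 = 0.1211.

0.121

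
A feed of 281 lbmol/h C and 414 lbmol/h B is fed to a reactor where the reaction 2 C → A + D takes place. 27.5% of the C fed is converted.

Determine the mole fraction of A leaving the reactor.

0.0556

C reacted = 0.275 × 281 = 77.28 lbmol/h; ν_C = −2, so ξ = 77.28/2 = 38.64 lbmol/h.
Outlet amounts (n = n₀ + ν ξ):
  C: 281 − 2(38.64) = 203.7
  A: 0 + 1(38.64) = 38.64
  D: 0 + 1(38.64) = 38.64
  B: 414 (inert)
Total out = 695 lbmol/h; y_A = 38.64 / 695 = 0.05559.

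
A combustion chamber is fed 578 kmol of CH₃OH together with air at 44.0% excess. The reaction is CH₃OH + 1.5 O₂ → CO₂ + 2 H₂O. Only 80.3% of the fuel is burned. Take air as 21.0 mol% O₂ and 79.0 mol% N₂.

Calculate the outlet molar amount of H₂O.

Stoichiometric O₂ = 1.5 × 578 = 867 kmol; O₂ fed = 867 × 1.440 = 1248 kmol.
N₂ fed = 1248 × 79/21 = 4697 kmol.
Fuel reacted = 0.803 × 578 → ξ = 464.1 kmol.
Outlet (n = n₀ + ν ξ):
  CH₃OH: 578 − 1(464.1) = 113.9
  O₂: 1248 − 1.5(464.1) = 552.3
  N₂: 4697 (inert)
  CO₂: 0 + 1(464.1) = 464.1
  H₂O: 0 + 2(464.1) = 928.3

928 kmol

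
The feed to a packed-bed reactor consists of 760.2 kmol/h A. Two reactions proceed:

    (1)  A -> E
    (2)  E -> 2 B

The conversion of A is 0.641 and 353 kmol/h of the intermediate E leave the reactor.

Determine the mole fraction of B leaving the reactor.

Conversion of A: A consumed = 1ξ₁ = 0.641 × 760.2 → ξ₁ = 487.3 kmol/h.
E balance: n_E = 0 + 1ξ₁ − 1ξ₂ = 353 → ξ₂ = (1·487.3 − 353)/1 = 134.3 kmol/h.
Outlet amounts (n = n₀ + Σ ν·ξ):
  A: 760.2 − 1(487.3) = 272.9
  E: 0 + 1(487.3) − 1(134.3) = 353
  B: 0 + 2(134.3) = 268.6
Total out = 894.5 kmol/h; y_B = 268.6 / 894.5 = 0.3003.

0.3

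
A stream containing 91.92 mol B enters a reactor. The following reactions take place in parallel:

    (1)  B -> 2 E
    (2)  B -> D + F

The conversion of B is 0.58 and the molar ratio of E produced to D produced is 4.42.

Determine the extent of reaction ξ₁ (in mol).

Conversion of B: B consumed = 0.58 × 91.92 = 53.31 mol = 1ξ₁ + 1ξ₂.
Selectivity: 2ξ₁ / (1ξ₂) = 4.42 → ξ₁ = 2.21 ξ₂.
Substitute: (1·2.21 + 1) ξ₂ = 53.31 → ξ₂ = 16.61 mol, ξ₁ = 36.71 mol.
Outlet amounts (n = n₀ + Σ ν·ξ):
  B: 91.92 − 1(36.71) − 1(16.61) = 38.61
  E: 0 + 2(36.71) = 73.41
  D: 0 + 1(16.61) = 16.61
  F: 0 + 1(16.61) = 16.61

ξ₁ = 36.7 mol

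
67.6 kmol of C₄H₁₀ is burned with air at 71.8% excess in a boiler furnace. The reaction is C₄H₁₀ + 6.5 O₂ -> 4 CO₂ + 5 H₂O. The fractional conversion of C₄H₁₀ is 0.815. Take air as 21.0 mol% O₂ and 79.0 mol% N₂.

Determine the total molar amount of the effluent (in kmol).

3740 kmol

Stoichiometric O₂ = 6.5 × 67.6 = 439.4 kmol; O₂ fed = 439.4 × 1.718 = 754.9 kmol.
N₂ fed = 754.9 × 79/21 = 2840 kmol.
Fuel reacted = 0.815 × 67.6 → ξ = 55.09 kmol.
Outlet (n = n₀ + ν ξ):
  C₄H₁₀: 67.6 − 1(55.09) = 12.51
  O₂: 754.9 − 6.5(55.09) = 396.8
  N₂: 2840 (inert)
  CO₂: 0 + 4(55.09) = 220.4
  H₂O: 0 + 5(55.09) = 275.5
Total out = 12.51 + 396.8 + 2840 + 220.4 + 275.5 = 3745 kmol.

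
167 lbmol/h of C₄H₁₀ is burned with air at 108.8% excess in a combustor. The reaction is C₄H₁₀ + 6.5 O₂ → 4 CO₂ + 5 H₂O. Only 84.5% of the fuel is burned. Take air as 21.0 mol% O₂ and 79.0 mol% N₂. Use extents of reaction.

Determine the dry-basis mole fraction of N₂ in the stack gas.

0.815

Stoichiometric O₂ = 6.5 × 167 = 1086 lbmol/h; O₂ fed = 1086 × 2.088 = 2267 lbmol/h.
N₂ fed = 2267 × 79/21 = 8526 lbmol/h.
Fuel reacted = 0.845 × 167 → ξ = 141.1 lbmol/h.
Outlet (n = n₀ + ν ξ):
  C₄H₁₀: 167 − 1(141.1) = 25.88
  O₂: 2267 − 6.5(141.1) = 1349
  N₂: 8526 (inert)
  CO₂: 0 + 4(141.1) = 564.5
  H₂O: 0 + 5(141.1) = 705.6
Dry total = 10470 lbmol/h; y_N₂ (dry) = 8526 / 10470 = 0.8147.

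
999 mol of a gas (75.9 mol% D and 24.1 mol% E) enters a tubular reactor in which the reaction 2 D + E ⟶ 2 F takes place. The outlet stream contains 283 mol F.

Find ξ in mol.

For F: n = n₀ + 2ξ → 283 = 0 + 2ξ, giving ξ = 141.5 mol.
Outlet amounts (n = n₀ + ν ξ):
  D: 758.2 − 2(141.5) = 475.2
  E: 240.8 − 1(141.5) = 99.26
  F: 0 + 2(141.5) = 283

ξ = 142 mol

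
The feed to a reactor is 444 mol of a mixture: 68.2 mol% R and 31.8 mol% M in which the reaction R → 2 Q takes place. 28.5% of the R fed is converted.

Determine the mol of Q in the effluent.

173 mol

R reacted = 0.285 × 302.8 = 86.3 mol; ν_R = −1, so ξ = 86.3/1 = 86.3 mol.
Outlet amounts (n = n₀ + ν ξ):
  R: 302.8 − 1(86.3) = 216.5
  Q: 0 + 2(86.3) = 172.6
  M: 141.2 (inert)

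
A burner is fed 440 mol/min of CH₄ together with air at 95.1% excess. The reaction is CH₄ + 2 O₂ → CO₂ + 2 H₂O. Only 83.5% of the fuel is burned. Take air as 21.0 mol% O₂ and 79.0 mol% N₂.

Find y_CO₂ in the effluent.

Stoichiometric O₂ = 2 × 440 = 880 mol/min; O₂ fed = 880 × 1.951 = 1717 mol/min.
N₂ fed = 1717 × 79/21 = 6459 mol/min.
Fuel reacted = 0.835 × 440 → ξ = 367.4 mol/min.
Outlet (n = n₀ + ν ξ):
  CH₄: 440 − 1(367.4) = 72.6
  O₂: 1717 − 2(367.4) = 982.1
  N₂: 6459 (inert)
  CO₂: 0 + 1(367.4) = 367.4
  H₂O: 0 + 2(367.4) = 734.8
Total out = 8616 mol/min; y_CO₂ = 367.4 / 8616 = 0.04264.

0.0426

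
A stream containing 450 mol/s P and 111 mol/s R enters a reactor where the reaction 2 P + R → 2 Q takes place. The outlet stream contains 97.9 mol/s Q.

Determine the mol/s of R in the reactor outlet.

For Q: n = n₀ + 2ξ → 97.9 = 0 + 2ξ, giving ξ = 48.95 mol/s.
Outlet amounts (n = n₀ + ν ξ):
  P: 450 − 2(48.95) = 352.1
  R: 111 − 1(48.95) = 62.05
  Q: 0 + 2(48.95) = 97.9

62 mol/s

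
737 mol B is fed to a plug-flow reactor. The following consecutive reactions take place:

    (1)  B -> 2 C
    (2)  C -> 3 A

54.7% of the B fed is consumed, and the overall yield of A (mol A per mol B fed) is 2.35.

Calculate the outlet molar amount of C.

229 mol

Conversion of B: B consumed = 1ξ₁ = 0.547 × 737 → ξ₁ = 403.1 mol.
Yield of A: 3ξ₂ / 737 = 2.35 → ξ₂ = 577.3 mol.
Outlet amounts (n = n₀ + Σ ν·ξ):
  B: 737 − 1(403.1) = 333.9
  C: 0 + 2(403.1) − 1(577.3) = 229
  A: 0 + 3(577.3) = 1732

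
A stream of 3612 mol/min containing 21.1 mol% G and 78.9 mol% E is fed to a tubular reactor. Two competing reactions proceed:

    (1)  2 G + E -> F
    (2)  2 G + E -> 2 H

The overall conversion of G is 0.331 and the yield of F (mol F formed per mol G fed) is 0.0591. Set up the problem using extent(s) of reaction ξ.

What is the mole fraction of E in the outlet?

0.792

Yield of F: 1ξ₁ / 762.1 = 0.0591 → ξ₁ = 45.04 mol/min.
Conversion of G: 2ξ₁ + 2ξ₂ = 0.331 × 762.1 = 252.3 → ξ₂ = 81.09 mol/min.
Outlet amounts (n = n₀ + Σ ν·ξ):
  G: 762.1 − 2(45.04) − 2(81.09) = 509.9
  E: 2850 − 1(45.04) − 1(81.09) = 2724
  F: 0 + 1(45.04) = 45.04
  H: 0 + 2(81.09) = 162.2
Total out = 3441 mol/min; y_E = 2724 / 3441 = 0.7916.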